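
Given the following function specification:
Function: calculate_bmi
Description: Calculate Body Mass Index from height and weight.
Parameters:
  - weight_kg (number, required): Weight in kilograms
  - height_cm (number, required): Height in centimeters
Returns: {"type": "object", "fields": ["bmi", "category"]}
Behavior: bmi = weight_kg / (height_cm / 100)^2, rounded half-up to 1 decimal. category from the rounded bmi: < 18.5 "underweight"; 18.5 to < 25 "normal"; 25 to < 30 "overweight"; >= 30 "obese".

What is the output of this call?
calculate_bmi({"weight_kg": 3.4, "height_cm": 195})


height_m = 195 / 100 = 1.95
bmi = 3.4 / 1.95^2 = 3.4 / 3.8025 = 0.894149 -> 0.9
0.9 < 18.5 -> underweight
Output:
{"bmi": 0.9, "category": "underweight"}


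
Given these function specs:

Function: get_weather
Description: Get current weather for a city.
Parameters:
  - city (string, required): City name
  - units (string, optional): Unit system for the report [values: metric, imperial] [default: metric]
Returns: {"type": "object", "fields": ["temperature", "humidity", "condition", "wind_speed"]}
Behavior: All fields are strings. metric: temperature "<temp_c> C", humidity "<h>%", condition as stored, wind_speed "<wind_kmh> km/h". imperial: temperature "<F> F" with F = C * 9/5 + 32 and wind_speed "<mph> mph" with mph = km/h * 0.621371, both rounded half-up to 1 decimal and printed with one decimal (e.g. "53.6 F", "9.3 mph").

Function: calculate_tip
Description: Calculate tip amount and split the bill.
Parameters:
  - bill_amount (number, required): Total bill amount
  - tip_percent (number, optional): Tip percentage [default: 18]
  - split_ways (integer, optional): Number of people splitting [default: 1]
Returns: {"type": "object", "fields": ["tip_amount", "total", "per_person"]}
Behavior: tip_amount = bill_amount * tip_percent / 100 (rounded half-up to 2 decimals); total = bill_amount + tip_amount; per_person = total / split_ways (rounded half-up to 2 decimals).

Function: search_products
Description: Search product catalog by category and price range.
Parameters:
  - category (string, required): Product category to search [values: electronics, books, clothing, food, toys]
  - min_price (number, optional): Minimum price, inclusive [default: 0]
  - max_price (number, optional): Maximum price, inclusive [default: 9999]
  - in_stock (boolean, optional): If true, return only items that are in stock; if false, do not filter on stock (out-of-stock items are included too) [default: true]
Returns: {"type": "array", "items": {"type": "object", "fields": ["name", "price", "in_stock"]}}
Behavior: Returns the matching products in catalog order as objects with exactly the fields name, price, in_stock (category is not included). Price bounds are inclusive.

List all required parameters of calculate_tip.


Parameters of calculate_tip and their required/optional flag:
  bill_amount: required
  tip_percent: optional
  split_ways: optional
bill_amount


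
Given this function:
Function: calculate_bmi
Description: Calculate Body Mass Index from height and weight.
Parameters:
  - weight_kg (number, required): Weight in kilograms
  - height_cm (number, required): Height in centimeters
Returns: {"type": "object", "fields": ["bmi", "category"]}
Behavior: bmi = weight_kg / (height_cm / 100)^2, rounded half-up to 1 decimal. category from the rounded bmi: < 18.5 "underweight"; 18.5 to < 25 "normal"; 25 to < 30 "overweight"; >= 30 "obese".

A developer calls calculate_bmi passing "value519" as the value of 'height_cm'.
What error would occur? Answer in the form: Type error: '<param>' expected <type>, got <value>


Spec: 'height_cm' is declared as number; "value519" is a string.
Type error: 'height_cm' expected number, got "value519"


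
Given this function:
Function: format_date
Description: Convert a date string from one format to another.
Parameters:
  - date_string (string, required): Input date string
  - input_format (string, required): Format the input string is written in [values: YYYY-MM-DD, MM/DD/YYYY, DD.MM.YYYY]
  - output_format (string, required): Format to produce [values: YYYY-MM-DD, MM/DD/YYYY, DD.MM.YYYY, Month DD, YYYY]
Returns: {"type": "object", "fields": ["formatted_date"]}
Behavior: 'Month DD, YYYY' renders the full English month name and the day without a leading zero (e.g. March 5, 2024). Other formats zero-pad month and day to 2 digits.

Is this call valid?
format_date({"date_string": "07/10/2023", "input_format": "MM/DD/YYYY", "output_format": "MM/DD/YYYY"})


Checking all required parameters present and types match... All valid.
Valid


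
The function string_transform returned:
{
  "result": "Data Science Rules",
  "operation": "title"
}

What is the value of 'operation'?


title


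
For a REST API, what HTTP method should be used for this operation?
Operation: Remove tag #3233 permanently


GET = read, POST = create, PUT = update/replace, DELETE = remove
This operation is a removal.
DELETE


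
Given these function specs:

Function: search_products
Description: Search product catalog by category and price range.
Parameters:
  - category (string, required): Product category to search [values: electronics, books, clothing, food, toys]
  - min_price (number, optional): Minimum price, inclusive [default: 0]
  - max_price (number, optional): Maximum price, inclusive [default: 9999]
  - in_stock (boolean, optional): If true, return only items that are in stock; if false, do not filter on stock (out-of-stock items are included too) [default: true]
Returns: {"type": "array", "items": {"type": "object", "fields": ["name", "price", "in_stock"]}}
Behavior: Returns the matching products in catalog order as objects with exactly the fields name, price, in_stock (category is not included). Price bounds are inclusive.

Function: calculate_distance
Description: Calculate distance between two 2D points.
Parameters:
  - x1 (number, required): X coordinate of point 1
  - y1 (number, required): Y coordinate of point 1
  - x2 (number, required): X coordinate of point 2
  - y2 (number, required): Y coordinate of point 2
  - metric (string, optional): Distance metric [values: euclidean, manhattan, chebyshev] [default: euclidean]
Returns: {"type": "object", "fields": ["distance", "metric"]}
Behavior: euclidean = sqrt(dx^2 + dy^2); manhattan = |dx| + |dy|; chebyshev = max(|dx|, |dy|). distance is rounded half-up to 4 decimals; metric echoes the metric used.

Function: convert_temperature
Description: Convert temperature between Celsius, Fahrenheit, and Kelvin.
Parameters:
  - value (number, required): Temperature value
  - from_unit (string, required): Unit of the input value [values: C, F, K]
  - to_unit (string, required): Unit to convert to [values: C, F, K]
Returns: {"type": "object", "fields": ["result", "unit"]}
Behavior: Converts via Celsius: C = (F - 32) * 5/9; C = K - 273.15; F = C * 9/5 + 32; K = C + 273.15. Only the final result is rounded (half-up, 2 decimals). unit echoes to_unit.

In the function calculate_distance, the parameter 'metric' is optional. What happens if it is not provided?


The calculate_distance spec declares:
  - metric (string, optional): Distance metric [values: euclidean, manhattan, chebyshev] [default: euclidean]
It defaults to euclidean


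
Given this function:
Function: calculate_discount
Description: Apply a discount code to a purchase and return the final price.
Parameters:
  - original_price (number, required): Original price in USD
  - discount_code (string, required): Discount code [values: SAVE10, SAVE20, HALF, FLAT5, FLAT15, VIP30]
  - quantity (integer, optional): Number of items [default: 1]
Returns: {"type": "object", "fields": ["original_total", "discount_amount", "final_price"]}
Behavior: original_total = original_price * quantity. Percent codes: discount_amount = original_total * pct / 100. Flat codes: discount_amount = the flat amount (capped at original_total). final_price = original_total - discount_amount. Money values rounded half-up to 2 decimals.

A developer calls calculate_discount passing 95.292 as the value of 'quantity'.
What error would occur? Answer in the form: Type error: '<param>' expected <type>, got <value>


Spec: 'quantity' is declared as integer; 95.292 is a non-integer number.
Type error: 'quantity' expected integer, got 95.292


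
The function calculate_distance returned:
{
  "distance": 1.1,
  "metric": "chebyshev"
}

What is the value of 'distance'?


1.1


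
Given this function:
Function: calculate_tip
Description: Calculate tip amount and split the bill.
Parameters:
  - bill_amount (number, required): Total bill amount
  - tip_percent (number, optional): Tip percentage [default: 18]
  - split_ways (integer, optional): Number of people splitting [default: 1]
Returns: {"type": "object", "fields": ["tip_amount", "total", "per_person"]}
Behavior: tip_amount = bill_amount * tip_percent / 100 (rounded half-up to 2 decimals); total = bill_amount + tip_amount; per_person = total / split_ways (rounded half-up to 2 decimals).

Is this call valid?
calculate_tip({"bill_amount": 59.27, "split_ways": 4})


Checking all required parameters present and types match... All valid.
Valid


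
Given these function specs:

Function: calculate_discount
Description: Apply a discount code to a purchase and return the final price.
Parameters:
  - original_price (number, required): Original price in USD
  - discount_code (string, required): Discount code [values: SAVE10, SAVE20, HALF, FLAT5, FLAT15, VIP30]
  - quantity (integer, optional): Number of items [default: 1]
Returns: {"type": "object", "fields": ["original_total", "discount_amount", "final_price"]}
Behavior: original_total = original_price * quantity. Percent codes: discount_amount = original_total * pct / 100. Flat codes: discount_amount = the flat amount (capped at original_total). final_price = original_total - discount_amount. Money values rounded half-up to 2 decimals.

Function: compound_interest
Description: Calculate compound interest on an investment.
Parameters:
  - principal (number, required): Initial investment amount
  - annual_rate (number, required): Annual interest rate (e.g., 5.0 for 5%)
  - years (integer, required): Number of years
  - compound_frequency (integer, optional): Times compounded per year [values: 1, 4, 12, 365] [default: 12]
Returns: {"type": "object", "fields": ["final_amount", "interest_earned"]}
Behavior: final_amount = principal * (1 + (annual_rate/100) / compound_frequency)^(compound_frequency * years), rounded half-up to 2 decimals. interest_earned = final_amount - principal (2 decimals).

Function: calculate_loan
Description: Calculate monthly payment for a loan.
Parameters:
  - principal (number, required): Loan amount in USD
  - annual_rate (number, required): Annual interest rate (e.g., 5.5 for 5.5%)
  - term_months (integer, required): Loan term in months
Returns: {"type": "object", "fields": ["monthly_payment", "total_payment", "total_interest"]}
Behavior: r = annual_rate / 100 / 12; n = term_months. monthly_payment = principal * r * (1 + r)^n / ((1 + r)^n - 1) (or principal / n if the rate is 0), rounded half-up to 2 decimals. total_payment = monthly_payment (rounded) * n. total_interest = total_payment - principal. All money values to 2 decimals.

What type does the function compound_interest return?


The compound_interest spec declares Returns: {"type": "object", "fields": ["final_amount", "interest_earned"]}
Type:
object


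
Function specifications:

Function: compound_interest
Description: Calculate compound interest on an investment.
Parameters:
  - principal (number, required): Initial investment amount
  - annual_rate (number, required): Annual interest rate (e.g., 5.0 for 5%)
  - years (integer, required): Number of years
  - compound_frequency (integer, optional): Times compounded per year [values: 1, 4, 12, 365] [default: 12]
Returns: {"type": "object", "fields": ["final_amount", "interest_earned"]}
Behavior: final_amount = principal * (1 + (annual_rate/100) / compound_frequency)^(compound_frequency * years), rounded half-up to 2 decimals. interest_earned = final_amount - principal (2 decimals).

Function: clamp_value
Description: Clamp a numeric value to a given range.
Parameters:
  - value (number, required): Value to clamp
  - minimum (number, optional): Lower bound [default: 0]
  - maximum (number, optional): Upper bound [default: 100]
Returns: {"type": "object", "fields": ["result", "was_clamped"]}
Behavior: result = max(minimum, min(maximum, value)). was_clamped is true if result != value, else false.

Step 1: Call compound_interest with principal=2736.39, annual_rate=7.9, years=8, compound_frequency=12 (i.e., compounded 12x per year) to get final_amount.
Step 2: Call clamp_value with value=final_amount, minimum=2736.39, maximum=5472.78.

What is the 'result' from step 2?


Step 1: compound_interest
  rate per period = 7.9/100/12 = 0.006583333333 (keep full precision); periods = 12 * 8 = 96
  (1 + 0.006583333333)^96 = 1.87747681
  final_amount = 2736.39 * 1.87747681 = 5137.508764 -> 5137.51
  interest_earned = 5137.51 - 2736.39 = 2401.12
  -> final_amount = 5137.51
Step 2: clamp_value(value=5137.51, minimum=2736.39, maximum=5472.78)
  result = max(2736.39, min(5472.78, 5137.51)) = max(2736.39, 5137.51) = 5137.51
  was_clamped = (5137.51 != 5137.51) = false
  -> result = 5137.51
5137.51


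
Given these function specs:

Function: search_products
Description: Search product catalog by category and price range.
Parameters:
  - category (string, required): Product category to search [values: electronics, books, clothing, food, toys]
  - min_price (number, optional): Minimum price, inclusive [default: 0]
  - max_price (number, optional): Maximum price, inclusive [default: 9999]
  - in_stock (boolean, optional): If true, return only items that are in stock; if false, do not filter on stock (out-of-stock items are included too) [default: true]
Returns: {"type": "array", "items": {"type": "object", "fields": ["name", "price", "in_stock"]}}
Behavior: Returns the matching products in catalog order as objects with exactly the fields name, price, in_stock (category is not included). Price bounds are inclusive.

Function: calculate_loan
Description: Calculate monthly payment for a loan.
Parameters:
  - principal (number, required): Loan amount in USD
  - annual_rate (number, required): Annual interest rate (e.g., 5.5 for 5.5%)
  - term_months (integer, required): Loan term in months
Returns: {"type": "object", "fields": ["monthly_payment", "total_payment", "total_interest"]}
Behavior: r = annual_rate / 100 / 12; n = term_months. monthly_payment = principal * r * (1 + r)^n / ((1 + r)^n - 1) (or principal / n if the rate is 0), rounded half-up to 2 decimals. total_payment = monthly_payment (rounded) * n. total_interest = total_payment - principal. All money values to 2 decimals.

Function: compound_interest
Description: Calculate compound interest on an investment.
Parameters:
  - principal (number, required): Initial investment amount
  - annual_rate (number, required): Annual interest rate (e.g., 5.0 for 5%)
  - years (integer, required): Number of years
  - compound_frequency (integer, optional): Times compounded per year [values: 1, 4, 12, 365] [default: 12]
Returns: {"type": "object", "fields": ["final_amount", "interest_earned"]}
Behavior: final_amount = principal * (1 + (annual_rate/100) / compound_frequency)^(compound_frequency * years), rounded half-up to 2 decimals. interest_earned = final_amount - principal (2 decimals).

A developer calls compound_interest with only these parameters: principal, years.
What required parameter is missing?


Required parameters: principal, annual_rate, years
Provided: principal, years
Missing: annual_rate
annual_rate


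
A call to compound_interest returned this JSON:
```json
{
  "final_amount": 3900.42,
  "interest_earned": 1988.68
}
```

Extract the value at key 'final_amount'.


3900.42


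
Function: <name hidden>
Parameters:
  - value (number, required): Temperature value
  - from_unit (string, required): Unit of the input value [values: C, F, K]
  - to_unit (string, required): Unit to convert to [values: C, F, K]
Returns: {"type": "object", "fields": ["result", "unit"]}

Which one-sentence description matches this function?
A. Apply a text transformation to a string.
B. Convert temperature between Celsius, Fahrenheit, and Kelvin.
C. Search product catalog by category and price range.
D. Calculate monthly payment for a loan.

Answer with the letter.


Parameters value, from_unit, to_unit and return ["result", "unit"] fit: Convert temperature between Celsius, Fahrenheit, and Kelvin.
B


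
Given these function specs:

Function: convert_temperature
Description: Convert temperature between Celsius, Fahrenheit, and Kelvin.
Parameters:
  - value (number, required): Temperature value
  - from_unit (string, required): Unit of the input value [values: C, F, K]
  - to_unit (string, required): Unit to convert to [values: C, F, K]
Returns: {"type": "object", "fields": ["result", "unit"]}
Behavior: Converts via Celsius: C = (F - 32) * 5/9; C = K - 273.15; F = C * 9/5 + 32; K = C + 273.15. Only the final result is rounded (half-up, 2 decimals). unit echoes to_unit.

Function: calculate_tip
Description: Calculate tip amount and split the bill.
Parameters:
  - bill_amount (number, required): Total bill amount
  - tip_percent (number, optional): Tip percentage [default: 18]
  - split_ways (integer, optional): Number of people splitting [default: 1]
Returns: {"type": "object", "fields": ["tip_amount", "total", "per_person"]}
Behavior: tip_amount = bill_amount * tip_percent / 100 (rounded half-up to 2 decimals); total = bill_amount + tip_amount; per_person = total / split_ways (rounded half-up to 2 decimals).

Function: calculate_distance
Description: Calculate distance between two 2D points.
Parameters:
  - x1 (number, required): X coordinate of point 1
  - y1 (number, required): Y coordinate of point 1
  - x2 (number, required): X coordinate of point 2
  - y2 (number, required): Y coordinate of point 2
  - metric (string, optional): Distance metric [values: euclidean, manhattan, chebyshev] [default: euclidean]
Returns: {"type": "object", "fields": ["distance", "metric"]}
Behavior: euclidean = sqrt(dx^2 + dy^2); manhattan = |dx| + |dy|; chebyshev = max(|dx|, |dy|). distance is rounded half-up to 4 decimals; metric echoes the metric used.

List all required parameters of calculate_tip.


Parameters of calculate_tip and their required/optional flag:
  bill_amount: required
  tip_percent: optional
  split_ways: optional
bill_amount


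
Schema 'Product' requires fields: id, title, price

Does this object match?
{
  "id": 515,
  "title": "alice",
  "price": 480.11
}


Checking required fields... All present.
Valid - all required fields present


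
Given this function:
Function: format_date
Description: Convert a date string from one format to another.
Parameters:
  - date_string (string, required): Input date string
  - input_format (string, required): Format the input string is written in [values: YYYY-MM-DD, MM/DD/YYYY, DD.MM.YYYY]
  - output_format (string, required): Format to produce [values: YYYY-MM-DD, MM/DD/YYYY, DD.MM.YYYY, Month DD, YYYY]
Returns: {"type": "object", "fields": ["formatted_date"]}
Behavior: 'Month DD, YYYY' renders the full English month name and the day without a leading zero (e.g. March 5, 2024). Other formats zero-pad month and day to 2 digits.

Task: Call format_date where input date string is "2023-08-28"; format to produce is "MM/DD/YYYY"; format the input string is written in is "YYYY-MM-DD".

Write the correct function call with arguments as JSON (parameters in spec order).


Mapping each described value to its parameter name:
  'Input date string' -> date_string = "2023-08-28"
  'Format to produce' -> output_format = "MM/DD/YYYY"
  'Format the input string is written in' -> input_format = "YYYY-MM-DD"
format_date({"date_string": "2023-08-28", "input_format": "YYYY-MM-DD", "output_format": "MM/DD/YYYY"})


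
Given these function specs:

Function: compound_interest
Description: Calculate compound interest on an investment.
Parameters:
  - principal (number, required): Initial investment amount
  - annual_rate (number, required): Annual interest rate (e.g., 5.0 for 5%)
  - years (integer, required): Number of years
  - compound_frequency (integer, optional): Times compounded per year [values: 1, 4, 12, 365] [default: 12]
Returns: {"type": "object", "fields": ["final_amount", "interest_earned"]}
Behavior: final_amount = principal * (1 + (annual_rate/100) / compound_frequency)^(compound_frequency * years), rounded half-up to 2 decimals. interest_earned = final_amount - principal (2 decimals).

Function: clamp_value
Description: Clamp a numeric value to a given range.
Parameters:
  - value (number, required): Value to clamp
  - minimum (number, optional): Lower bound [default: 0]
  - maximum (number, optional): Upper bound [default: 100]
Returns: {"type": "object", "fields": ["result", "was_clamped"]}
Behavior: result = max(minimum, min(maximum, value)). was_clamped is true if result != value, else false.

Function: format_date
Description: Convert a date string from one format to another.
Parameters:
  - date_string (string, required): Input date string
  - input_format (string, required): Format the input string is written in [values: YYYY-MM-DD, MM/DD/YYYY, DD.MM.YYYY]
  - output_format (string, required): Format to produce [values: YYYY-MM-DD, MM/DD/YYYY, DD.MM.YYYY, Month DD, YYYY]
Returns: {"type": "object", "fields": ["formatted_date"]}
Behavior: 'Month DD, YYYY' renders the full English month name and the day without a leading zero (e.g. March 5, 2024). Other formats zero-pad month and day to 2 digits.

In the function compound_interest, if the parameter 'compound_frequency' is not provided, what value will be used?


The compound_interest spec declares:
  - compound_frequency (integer, optional): Times compounded per year [values: 1, 4, 12, 365] [default: 12]
Default:
12


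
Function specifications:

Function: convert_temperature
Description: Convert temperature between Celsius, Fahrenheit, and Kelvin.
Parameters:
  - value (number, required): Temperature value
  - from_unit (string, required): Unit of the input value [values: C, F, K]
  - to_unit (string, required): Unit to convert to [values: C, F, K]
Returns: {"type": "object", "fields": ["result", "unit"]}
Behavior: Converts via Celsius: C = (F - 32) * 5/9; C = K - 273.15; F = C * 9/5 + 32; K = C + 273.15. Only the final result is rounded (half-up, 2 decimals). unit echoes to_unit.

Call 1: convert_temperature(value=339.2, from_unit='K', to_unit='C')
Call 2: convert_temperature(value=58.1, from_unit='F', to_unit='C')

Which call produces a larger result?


Call 1:
  To C: 339.2 - 273.15 = 66.05
  Target is C: 66.05
  Round to 2 decimals: 66.05
  -> 66.05 C
Call 2:
  To C: (58.1 - 32) * 5/9 = 14.5
  Target is C: 14.5
  Round to 2 decimals: 14.5
  -> 14.5 C
Call 1 (66.05 C)


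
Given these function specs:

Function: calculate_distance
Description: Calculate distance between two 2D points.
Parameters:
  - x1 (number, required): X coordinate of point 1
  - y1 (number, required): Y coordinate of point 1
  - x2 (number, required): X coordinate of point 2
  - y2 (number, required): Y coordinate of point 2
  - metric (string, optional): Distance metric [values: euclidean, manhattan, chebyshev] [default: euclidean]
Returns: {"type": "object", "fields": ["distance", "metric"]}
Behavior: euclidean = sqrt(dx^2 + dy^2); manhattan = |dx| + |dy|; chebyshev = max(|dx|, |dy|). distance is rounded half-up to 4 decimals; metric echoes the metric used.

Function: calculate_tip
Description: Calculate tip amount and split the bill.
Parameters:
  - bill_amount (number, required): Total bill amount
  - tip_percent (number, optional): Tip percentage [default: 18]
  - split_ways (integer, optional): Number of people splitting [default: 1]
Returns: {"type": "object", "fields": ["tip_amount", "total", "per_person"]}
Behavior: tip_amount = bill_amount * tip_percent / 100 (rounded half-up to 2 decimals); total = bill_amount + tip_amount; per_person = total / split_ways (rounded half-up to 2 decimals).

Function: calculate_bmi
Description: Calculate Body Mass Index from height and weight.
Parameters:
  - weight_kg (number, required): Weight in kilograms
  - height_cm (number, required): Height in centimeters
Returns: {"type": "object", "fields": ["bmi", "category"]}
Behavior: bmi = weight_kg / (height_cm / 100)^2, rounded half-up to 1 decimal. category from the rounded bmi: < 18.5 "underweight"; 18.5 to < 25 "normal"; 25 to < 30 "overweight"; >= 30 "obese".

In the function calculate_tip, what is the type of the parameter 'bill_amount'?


The calculate_tip spec declares:
  - bill_amount (number, required): Total bill amount
Type:
number


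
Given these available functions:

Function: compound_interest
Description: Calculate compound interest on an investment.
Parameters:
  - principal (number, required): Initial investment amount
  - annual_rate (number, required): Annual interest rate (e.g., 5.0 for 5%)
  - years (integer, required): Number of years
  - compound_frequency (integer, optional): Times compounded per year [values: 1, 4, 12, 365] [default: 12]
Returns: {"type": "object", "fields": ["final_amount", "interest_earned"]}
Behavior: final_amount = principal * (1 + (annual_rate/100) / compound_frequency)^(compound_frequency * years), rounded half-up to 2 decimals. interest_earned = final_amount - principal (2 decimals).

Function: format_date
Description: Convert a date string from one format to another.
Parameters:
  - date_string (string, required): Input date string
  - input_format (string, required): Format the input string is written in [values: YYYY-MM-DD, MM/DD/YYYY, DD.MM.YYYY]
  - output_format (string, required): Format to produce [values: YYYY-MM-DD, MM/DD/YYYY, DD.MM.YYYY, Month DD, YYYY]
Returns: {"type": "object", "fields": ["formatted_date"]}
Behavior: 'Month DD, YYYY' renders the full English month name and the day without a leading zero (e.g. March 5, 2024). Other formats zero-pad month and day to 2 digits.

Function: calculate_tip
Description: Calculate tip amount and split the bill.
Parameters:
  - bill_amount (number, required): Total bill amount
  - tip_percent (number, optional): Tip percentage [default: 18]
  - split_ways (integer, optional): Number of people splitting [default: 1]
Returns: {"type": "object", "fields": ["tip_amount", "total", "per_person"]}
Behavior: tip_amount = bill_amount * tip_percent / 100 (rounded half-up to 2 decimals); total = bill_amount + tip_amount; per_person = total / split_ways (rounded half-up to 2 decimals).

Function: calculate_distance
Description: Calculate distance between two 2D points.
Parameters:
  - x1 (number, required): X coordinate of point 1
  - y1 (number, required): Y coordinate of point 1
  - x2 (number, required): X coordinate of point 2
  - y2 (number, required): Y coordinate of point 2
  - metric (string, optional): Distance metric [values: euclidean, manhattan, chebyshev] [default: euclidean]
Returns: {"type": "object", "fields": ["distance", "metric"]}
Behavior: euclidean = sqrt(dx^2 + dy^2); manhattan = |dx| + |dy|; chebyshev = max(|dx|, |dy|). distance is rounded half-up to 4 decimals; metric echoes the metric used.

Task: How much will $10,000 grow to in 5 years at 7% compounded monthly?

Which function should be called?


The task needs a function whose description is: Calculate compound interest on an investment.
compound_interest


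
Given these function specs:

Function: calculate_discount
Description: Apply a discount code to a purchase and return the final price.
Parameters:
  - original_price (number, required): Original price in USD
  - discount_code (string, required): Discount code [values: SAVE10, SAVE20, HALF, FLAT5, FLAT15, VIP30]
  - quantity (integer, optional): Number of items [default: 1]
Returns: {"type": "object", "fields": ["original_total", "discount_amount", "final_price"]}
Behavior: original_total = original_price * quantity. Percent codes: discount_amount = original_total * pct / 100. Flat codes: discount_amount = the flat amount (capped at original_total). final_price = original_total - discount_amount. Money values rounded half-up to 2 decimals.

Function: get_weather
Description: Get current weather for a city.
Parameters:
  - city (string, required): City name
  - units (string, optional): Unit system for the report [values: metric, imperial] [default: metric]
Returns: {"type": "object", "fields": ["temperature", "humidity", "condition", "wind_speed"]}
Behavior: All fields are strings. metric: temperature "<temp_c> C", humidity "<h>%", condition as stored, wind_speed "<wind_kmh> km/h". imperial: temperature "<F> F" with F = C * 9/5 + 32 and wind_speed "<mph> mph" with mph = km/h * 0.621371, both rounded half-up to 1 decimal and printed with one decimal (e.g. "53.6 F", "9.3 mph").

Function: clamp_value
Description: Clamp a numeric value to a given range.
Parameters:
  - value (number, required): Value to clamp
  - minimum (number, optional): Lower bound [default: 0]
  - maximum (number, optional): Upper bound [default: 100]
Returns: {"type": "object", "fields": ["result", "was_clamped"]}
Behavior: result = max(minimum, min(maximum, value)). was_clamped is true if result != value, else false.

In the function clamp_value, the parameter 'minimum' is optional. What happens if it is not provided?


The clamp_value spec declares:
  - minimum (number, optional): Lower bound [default: 0]
It defaults to 0


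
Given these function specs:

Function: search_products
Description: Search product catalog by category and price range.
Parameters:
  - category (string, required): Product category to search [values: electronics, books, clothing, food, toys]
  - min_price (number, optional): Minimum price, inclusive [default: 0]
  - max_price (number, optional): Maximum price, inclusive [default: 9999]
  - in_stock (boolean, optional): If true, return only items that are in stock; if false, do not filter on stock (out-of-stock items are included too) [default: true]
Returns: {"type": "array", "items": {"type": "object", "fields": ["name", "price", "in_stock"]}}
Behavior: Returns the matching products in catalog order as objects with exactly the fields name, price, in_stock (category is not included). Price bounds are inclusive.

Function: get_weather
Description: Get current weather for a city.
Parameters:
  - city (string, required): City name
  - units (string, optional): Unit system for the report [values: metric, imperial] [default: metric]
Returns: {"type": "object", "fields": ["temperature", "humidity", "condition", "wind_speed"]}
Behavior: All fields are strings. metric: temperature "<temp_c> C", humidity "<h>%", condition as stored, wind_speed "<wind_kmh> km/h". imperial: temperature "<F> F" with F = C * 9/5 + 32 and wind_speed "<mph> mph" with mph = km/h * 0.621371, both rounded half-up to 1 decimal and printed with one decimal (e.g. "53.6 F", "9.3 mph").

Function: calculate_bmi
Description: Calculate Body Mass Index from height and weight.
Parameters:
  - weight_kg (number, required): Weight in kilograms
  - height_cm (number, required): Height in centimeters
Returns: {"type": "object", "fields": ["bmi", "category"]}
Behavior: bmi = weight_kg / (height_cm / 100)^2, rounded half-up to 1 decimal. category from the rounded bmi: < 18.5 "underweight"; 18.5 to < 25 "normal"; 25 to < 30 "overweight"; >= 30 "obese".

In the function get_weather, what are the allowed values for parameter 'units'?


The get_weather spec declares:
  - units (string, optional): Unit system for the report [values: metric, imperial] [default: metric]
Allowed values:
metric, imperial


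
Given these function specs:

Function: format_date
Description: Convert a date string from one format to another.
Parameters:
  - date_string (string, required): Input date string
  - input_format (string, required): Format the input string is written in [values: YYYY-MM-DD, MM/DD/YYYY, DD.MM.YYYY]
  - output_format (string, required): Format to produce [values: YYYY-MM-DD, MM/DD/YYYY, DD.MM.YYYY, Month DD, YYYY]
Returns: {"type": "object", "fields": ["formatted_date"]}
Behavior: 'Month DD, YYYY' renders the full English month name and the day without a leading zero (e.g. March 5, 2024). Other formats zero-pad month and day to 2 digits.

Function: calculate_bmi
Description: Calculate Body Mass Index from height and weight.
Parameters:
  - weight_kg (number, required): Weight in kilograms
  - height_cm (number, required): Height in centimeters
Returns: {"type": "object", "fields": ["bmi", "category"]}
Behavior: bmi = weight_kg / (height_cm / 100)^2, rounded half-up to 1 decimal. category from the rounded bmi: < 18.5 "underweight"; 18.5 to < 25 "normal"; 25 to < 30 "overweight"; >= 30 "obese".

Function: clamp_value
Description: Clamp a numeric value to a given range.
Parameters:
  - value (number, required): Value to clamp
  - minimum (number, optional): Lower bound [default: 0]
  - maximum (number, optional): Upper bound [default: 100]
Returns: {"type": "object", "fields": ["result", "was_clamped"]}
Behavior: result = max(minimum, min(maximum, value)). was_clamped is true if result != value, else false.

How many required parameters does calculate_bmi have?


Parameters of calculate_bmi: weight_kg (required), height_cm (required)
Required count:
2


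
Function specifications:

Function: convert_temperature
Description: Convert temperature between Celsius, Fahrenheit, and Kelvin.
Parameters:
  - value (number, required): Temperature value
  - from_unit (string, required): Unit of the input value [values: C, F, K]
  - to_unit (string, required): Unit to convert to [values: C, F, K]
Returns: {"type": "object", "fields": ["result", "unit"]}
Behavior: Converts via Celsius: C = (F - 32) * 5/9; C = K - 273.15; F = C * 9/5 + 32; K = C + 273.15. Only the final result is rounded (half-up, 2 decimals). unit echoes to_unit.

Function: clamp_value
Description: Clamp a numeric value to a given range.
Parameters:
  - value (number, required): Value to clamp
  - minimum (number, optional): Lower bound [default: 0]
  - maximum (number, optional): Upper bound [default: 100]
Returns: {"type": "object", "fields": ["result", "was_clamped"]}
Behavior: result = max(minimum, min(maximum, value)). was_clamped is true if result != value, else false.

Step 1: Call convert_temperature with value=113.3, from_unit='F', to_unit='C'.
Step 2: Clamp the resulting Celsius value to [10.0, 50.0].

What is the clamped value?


Step 1: convert_temperature(value=113.3, from_unit=F, to_unit=C)
  To C: (113.3 - 32) * 5/9 = 45.166667
  Target is C: 45.166667
  Round to 2 decimals: 45.17
  -> result = 45.17 C
Step 2: clamp_value(value=45.17, minimum=10.0, maximum=50.0)
  result = max(10.0, min(50.0, 45.17)) = max(10.0, 45.17) = 45.17
  was_clamped = (45.17 != 45.17) = false
  -> result = 45.17
45.17


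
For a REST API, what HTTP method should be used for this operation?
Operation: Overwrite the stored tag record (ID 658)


GET = read, POST = create, PUT = update/replace, DELETE = remove
This operation is an update/replace.
PUT


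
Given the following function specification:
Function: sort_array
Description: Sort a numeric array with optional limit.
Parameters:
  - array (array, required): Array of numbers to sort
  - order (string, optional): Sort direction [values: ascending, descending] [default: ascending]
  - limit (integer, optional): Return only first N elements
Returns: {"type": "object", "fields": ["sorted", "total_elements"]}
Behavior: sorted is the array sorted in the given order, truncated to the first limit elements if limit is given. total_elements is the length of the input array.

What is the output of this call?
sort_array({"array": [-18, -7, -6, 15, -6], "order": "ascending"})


sorted ascending: [-18, -7, -6, -6, 15]
total_elements = len(input) = 5
Output:
{"sorted": [-18, -7, -6, -6, 15], "total_elements": 5}


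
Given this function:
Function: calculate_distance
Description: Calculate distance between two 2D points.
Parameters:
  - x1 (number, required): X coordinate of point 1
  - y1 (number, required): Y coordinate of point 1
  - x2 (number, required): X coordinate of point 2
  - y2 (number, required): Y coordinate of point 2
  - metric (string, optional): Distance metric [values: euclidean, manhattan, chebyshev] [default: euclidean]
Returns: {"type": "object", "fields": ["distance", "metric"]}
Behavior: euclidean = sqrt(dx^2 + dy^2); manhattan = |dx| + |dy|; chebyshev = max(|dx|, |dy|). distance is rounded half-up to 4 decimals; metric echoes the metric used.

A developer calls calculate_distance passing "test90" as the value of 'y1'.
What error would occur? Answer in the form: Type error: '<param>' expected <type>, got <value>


Spec: 'y1' is declared as number; "test90" is a string.
Type error: 'y1' expected number, got "test90"


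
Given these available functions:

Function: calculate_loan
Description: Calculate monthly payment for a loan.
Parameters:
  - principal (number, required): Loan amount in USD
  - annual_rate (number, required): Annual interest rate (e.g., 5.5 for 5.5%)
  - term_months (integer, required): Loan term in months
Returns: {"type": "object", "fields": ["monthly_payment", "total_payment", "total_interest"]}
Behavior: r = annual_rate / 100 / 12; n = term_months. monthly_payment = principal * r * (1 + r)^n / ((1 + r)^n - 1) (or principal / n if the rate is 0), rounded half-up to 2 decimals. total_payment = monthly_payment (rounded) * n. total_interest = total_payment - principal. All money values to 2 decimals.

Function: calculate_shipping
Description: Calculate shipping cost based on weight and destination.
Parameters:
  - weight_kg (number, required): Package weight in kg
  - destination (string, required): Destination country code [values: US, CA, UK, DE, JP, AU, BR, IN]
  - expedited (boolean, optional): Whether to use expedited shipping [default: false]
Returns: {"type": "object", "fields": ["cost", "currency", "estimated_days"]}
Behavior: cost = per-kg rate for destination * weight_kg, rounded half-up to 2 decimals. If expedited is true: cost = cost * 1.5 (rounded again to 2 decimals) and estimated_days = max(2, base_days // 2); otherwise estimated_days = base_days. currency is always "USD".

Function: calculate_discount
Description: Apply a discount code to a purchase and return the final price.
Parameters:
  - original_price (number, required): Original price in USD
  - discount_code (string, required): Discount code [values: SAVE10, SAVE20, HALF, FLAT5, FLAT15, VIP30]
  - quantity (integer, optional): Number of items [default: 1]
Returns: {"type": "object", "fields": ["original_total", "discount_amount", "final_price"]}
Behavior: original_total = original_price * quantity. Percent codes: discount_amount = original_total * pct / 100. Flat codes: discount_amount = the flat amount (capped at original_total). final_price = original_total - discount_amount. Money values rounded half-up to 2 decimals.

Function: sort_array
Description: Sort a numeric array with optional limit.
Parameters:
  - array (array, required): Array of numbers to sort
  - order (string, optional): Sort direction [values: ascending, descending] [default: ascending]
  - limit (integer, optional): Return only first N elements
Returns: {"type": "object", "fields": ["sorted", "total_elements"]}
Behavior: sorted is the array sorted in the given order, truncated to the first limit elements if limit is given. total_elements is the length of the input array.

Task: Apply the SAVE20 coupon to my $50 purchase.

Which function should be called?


The task needs a function whose description is: Apply a discount code to a purchase and return the final price.
calculate_discount


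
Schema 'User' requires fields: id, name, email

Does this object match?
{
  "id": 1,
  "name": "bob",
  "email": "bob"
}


Checking required fields... All present.
Valid - all required fields present


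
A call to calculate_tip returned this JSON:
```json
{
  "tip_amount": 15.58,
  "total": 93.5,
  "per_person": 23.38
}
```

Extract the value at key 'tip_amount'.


15.58


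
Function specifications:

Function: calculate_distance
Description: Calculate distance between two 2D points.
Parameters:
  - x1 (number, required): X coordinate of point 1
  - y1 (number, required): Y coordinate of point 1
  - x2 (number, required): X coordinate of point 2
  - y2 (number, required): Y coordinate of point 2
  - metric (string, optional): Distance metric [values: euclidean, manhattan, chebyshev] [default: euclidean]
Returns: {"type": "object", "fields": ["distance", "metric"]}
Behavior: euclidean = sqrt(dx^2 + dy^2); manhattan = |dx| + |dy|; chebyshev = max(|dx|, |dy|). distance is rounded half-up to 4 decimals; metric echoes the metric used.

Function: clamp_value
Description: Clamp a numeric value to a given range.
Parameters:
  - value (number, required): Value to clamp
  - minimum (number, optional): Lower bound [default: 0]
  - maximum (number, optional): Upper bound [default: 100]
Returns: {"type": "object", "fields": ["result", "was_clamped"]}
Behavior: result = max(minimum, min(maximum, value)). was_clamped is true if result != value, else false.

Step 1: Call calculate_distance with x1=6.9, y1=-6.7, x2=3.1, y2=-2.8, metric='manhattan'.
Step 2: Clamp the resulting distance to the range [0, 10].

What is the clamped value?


Step 1: calculate_distance (manhattan)
  |dx| = |3.1 - 6.9| = 3.8; |dy| = |-2.8 - -6.7| = 3.9
  manhattan: 3.8 + 3.9 = 7.7
  Round to 4 decimals: 7.7
  -> distance = 7.7
Step 2: clamp_value(value=7.7, minimum=0, maximum=10)
  result = max(0, min(10, 7.7)) = max(0, 7.7) = 7.7
  was_clamped = (7.7 != 7.7) = false
  -> result = 7.7
7.7
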